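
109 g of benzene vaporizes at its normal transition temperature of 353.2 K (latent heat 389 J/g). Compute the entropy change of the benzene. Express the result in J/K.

ΔS = 120 J/K

Heat absorbed by the substance: Q = mL = 109 × 389 = 42401 J.
At constant T, ΔS = Q_rev/T = 42401 / 353.2 = 120 J/K.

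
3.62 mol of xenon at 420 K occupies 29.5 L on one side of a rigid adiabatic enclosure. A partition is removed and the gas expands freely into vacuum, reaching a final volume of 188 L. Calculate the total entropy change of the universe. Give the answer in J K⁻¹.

ΔS_universe = 55.7 J/K

No heat is exchanged and no work is done, so the ideal-gas temperature stays constant.
Entropy is a state function; using a reversible isothermal path, ΔS_gas = nR ln(V₂/V₁) = 3.62 × 8.314 × ln(188/29.5) = 55.7 J/K.
The insulated surroundings exchange no heat, so ΔS_surr = 0 and ΔS_universe = ΔS_gas.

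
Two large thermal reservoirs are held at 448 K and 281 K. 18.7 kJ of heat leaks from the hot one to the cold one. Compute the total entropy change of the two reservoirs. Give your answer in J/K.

ΔS_hot = −Q/T_H = −18700/448 = -41.74 J/K and ΔS_cold = +Q/T_C = 18700/281 = 66.55 J/K.
ΔS_total = -41.74 + 66.55 = 24.8 J/K, positive as the second law requires.

ΔS_total = 24.8 J/K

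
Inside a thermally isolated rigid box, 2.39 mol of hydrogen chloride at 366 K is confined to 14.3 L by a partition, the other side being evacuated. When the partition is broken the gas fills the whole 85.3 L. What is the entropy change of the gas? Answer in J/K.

ΔS_gas = 35.5 J/K

No heat is exchanged and no work is done, so the ideal-gas temperature stays constant.
Entropy is a state function; using a reversible isothermal path, ΔS_gas = nR ln(V₂/V₁) = 2.39 × 8.314 × ln(85.3/14.3) = 35.5 J/K.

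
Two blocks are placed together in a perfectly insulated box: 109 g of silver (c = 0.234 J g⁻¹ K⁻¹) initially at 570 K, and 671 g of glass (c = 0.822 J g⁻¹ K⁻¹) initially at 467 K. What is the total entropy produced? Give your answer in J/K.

ΔS_total = 0.515 J/K

Energy balance: T_f = (m₁c₁T₁ + m₂c₂T₂)/(m₁c₁ + m₂c₂) = 471.55 K.
ΔS₁ = m₁c₁ ln(T_f/T₁) = 25.506 × ln(471.55/570) = -4.836 J/K.
ΔS₂ = m₂c₂ ln(T_f/T₂) = 551.562 × ln(471.55/467) = 5.351 J/K.
ΔS_total = -4.836 + 5.351 = 0.515 J/K.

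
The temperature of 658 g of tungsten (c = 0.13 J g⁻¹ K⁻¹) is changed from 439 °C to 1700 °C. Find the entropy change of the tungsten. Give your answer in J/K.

In kelvin: T₁ = 712.15 K, T₂ = 1973.15 K. ΔS = ∫dQ_rev/T = m c ln(T₂/T₁) = 658 × 0.13 × ln(1973.15/712.15) = 87.2 J/K.

ΔS = 87.2 J/K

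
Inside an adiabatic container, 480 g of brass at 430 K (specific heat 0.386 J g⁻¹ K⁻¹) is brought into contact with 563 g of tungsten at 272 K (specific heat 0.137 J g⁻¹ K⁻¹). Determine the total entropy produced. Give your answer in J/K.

ΔS_total = 5.33 J/K

Energy balance: T_f = (m₁c₁T₁ + m₂c₂T₂)/(m₁c₁ + m₂c₂) = 383.56 K.
ΔS₁ = m₁c₁ ln(T_f/T₁) = 185.28 × ln(383.56/430) = -21.18 J/K.
ΔS₂ = m₂c₂ ln(T_f/T₂) = 77.131 × ln(383.56/272) = 26.51 J/K.
ΔS_total = -21.18 + 26.51 = 5.33 J/K.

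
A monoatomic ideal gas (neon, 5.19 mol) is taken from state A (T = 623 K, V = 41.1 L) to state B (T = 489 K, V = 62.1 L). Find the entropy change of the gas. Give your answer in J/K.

ΔS = 2.13 J/K

Entropy is a state function: ΔS = nC_V ln(T₂/T₁) + nR ln(V₂/V₁), with C_V = 3R/2 = 12.47 J mol⁻¹ K⁻¹ for a monoatomic ideal gas.
ΔS = 5.19 × [12.47 × ln(489/623) + 8.314 × ln(62.1/41.1)] = 2.13 J/K.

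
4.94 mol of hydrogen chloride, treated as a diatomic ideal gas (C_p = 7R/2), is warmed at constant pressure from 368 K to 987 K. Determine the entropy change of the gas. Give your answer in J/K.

ΔS = 142 J/K

At constant pressure, ΔS = nC_p ln(T₂/T₁) with C_p = 7R/2 = 29.1 J mol⁻¹ K⁻¹.
ΔS = 4.94 × 29.1 × ln(987/368) = 142 J/K.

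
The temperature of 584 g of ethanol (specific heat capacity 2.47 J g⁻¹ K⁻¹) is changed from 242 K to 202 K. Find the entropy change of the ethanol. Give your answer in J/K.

ΔS = -261 J/K

ΔS = ∫dQ_rev/T = m c ln(T₂/T₁) = 584 × 2.47 × ln(202/242) = -261 J/K.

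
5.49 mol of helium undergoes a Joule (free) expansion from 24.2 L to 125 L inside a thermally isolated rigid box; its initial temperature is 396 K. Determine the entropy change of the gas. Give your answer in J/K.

ΔS_gas = 74.9 J/K

For an ideal gas in free expansion Q = 0 and W = 0, so T is unchanged.
Entropy is a state function; using a reversible isothermal path, ΔS_gas = nR ln(V₂/V₁) = 5.49 × 8.314 × ln(125/24.2) = 74.9 J/K.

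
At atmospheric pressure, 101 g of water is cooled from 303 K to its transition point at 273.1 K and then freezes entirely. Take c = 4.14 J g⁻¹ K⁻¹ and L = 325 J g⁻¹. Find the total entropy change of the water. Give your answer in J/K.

Cooling step: ΔS₁ = m c ln(T_tr/T_i) = 101 × 4.14 × ln(273.1/303) = -43.44 J/K.
Phase change: ΔS₂ = −mL/T_tr = −101 × 325 / 273.1 = -120.2 J/K.
ΔS_total = (-43.44) + (-120.2) = -164 J/K.

ΔS = -164 J/K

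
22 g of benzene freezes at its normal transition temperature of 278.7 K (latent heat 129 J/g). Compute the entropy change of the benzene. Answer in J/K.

ΔS = -10.2 J/K

Heat released by the substance: Q = −mL = −22 × 129 = −2838 J.
At constant T, ΔS = Q_rev/T = −2838 / 278.7 = -10.2 J/K.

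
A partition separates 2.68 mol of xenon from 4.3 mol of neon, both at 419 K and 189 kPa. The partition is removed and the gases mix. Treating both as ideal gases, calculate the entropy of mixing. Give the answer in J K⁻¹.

ΔS_mix = 38.6 J/K

Mole fractions: x_A = 2.68/6.98 = 0.384, x_B = 0.616.
ΔS_mix = −R(n_A ln x_A + n_B ln x_B) = −8.314 × (2.68 ln 0.384 + 4.3 ln 0.616) = 38.6 J/K.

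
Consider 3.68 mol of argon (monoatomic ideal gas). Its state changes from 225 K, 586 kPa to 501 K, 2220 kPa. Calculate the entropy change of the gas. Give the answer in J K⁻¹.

ΔS = nC_p ln(T₂/T₁) − nR ln(P₂/P₁), with C_p = 5R/2 = 20.79 J mol⁻¹ K⁻¹ for a monoatomic ideal gas.
ΔS = 3.68 × [20.79 × ln(501/225) − 8.314 × ln(2220/586)] = 20.5 J/K.

ΔS = 20.5 J/K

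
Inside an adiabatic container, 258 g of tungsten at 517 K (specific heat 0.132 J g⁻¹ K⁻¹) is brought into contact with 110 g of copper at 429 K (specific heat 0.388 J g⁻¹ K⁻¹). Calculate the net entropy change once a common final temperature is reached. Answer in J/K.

ΔS_total = 0.332 J/K

Energy balance: T_f = (m₁c₁T₁ + m₂c₂T₂)/(m₁c₁ + m₂c₂) = 468.06 K.
ΔS₁ = m₁c₁ ln(T_f/T₁) = 34.056 × ln(468.06/517) = -3.387 J/K.
ΔS₂ = m₂c₂ ln(T_f/T₂) = 42.68 × ln(468.06/429) = 3.719 J/K.
ΔS_total = -3.387 + 3.719 = 0.332 J/K.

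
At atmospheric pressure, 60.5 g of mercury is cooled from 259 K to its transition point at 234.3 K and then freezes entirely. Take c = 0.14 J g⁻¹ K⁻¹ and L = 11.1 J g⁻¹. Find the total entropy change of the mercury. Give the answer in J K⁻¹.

Cooling step: ΔS₁ = m c ln(T_tr/T_i) = 60.5 × 0.14 × ln(234.3/259) = -0.84891 J/K.
Phase change: ΔS₂ = −mL/T_tr = −60.5 × 11.1 / 234.3 = -2.8662 J/K.
ΔS_total = (-0.84891) + (-2.8662) = -3.72 J/K.

ΔS = -3.72 J/K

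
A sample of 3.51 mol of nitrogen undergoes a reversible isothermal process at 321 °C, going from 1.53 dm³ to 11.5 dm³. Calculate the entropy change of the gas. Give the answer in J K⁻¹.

ΔS_gas = 58.9 J/K

For an isothermal ideal gas ΔS_gas = nR ln(V₂/V₁) = 3.51 × 8.314 × ln(11.5/1.53) = 58.9 J/K.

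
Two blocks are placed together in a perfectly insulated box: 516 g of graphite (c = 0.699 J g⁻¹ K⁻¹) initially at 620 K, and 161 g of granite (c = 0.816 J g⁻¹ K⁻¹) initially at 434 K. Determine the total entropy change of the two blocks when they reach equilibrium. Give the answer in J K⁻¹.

Energy balance: T_f = (m₁c₁T₁ + m₂c₂T₂)/(m₁c₁ + m₂c₂) = 570.34 K.
ΔS₁ = m₁c₁ ln(T_f/T₁) = 360.684 × ln(570.34/620) = -30.11 J/K.
ΔS₂ = m₂c₂ ln(T_f/T₂) = 131.376 × ln(570.34/434) = 35.89 J/K.
ΔS_total = -30.11 + 35.89 = 5.78 J/K.

ΔS_total = 5.78 J/K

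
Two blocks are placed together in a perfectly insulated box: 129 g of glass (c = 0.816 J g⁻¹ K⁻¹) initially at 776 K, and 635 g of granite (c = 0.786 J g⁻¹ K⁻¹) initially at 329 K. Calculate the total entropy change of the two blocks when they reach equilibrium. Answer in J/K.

ΔS_total = 38 J/K

Energy balance: T_f = (m₁c₁T₁ + m₂c₂T₂)/(m₁c₁ + m₂c₂) = 406.85 K.
ΔS₁ = m₁c₁ ln(T_f/T₁) = 105.264 × ln(406.85/776) = -67.97 J/K.
ΔS₂ = m₂c₂ ln(T_f/T₂) = 499.11 × ln(406.85/329) = 106 J/K.
ΔS_total = -67.97 + 106 = 38 J/K.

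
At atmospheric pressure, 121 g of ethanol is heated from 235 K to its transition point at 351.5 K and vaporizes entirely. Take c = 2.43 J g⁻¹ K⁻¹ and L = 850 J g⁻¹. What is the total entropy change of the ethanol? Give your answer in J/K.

ΔS = 411 J/K

Warming step: ΔS₁ = m c ln(T_tr/T_i) = 121 × 2.43 × ln(351.5/235) = 118.4 J/K.
Phase change: ΔS₂ = +mL/T_tr = 121 × 850 / 351.5 = 292.6 J/K.
ΔS_total = (118.4) + (292.6) = 411 J/K.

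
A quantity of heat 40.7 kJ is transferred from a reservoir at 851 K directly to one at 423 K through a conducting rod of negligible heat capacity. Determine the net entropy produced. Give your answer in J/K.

ΔS_hot = −Q/T_H = −40700/851 = -47.83 J/K and ΔS_cold = +Q/T_C = 40700/423 = 96.22 J/K.
ΔS_total = -47.83 + 96.22 = 48.4 J/K, positive as the second law requires.

ΔS_total = 48.4 J/K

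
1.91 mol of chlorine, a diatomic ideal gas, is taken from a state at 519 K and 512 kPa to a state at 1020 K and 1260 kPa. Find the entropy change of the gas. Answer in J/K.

ΔS = nC_p ln(T₂/T₁) − nR ln(P₂/P₁), with C_p = 7R/2 = 29.1 J mol⁻¹ K⁻¹ for a diatomic ideal gas.
ΔS = 1.91 × [29.1 × ln(1020/519) − 8.314 × ln(1260/512)] = 23.3 J/K.

ΔS = 23.3 J/K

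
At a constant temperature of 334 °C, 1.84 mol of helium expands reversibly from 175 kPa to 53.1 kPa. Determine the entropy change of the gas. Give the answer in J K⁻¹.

ΔS_gas = 18.2 J/K

For an isothermal ideal gas ΔS_gas = nR ln(P₁/P₂) = 1.84 × 8.314 × ln(175/53.1) = 18.2 J/K.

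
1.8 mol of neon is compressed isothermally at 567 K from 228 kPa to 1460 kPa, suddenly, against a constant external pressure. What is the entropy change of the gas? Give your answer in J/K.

Entropy is a state function, so ΔS_gas depends only on the end states.
For an isothermal ideal gas ΔS_gas = nR ln(P₁/P₂) = 1.8 × 8.314 × ln(228/1460) = -27.8 J/K.

ΔS_gas = -27.8 J/K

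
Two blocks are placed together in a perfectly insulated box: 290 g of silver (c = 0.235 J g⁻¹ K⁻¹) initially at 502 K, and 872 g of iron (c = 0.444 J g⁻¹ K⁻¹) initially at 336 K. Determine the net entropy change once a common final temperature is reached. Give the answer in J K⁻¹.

ΔS_total = 5.12 J/K

Energy balance: T_f = (m₁c₁T₁ + m₂c₂T₂)/(m₁c₁ + m₂c₂) = 360.85 K.
ΔS₁ = m₁c₁ ln(T_f/T₁) = 68.15 × ln(360.85/502) = -22.5 J/K.
ΔS₂ = m₂c₂ ln(T_f/T₂) = 387.168 × ln(360.85/336) = 27.62 J/K.
ΔS_total = -22.5 + 27.62 = 5.12 J/K.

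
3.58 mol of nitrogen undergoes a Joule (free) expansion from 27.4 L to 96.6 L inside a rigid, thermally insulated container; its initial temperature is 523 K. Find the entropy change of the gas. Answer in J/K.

For an ideal gas in free expansion Q = 0 and W = 0, so T is unchanged.
Entropy is a state function; using a reversible isothermal path, ΔS_gas = nR ln(V₂/V₁) = 3.58 × 8.314 × ln(96.6/27.4) = 37.5 J/K.

ΔS_gas = 37.5 J/K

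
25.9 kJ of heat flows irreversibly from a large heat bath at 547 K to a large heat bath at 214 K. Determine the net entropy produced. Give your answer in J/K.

ΔS_total = 73.7 J/K

ΔS_hot = −Q/T_H = −25900/547 = -47.35 J/K and ΔS_cold = +Q/T_C = 25900/214 = 121 J/K.
ΔS_total = -47.35 + 121 = 73.7 J/K, positive as the second law requires.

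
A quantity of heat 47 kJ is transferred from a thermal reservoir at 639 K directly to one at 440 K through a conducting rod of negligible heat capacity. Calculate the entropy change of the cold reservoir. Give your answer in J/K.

The cold reservoir gains heat Q, so ΔS_cold = +Q/T_C = 47000/440 = 107 J/K.

ΔS_cold = 107 J/K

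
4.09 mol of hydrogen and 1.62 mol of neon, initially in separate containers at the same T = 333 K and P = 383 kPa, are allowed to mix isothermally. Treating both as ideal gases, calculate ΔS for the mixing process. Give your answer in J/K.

ΔS_mix = 28.3 J/K

Mole fractions: x_A = 4.09/5.71 = 0.716, x_B = 0.284.
ΔS_mix = −R(n_A ln x_A + n_B ln x_B) = −8.314 × (4.09 ln 0.716 + 1.62 ln 0.284) = 28.3 J/K.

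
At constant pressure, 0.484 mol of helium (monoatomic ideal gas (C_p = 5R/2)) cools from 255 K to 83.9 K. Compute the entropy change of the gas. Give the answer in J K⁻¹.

At constant pressure, ΔS = nC_p ln(T₂/T₁) with C_p = 5R/2 = 20.79 J mol⁻¹ K⁻¹.
ΔS = 0.484 × 20.79 × ln(83.9/255) = -11.2 J/K.

ΔS = -11.2 J/K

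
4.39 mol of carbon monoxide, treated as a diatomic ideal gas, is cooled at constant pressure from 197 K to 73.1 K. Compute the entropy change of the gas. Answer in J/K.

At constant pressure, ΔS = nC_p ln(T₂/T₁) with C_p = 7R/2 = 29.1 J mol⁻¹ K⁻¹.
ΔS = 4.39 × 29.1 × ln(73.1/197) = -127 J/K.

ΔS = -127 J/K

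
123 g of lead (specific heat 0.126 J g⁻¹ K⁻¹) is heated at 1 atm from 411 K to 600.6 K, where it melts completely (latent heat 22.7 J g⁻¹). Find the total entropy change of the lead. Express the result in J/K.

ΔS = 10.5 J/K

Warming step: ΔS₁ = m c ln(T_tr/T_i) = 123 × 0.126 × ln(600.6/411) = 5.879 J/K.
Phase change: ΔS₂ = +mL/T_tr = 123 × 22.7 / 600.6 = 4.649 J/K.
ΔS_total = (5.879) + (4.649) = 10.5 J/K.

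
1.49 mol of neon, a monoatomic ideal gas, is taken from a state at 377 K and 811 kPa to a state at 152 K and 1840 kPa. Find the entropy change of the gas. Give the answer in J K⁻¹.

ΔS = nC_p ln(T₂/T₁) − nR ln(P₂/P₁), with C_p = 5R/2 = 20.79 J mol⁻¹ K⁻¹ for a monoatomic ideal gas.
ΔS = 1.49 × [20.79 × ln(152/377) − 8.314 × ln(1840/811)] = -38.3 J/K.

ΔS = -38.3 J/K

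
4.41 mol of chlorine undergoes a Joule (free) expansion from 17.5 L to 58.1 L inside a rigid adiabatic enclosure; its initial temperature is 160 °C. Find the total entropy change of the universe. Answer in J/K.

ΔS_universe = 44 J/K

No heat is exchanged and no work is done, so the ideal-gas temperature stays constant.
Entropy is a state function; using a reversible isothermal path, ΔS_gas = nR ln(V₂/V₁) = 4.41 × 8.314 × ln(58.1/17.5) = 44 J/K.
The insulated surroundings exchange no heat, so ΔS_surr = 0 and ΔS_universe = ΔS_gas.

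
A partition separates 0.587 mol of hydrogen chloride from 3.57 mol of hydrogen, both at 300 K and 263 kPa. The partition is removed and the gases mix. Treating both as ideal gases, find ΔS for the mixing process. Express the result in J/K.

Mole fractions: x_A = 0.587/4.16 = 0.141, x_B = 0.859.
ΔS_mix = −R(n_A ln x_A + n_B ln x_B) = −8.314 × (0.587 ln 0.141 + 3.57 ln 0.859) = 14.1 J/K.

ΔS_mix = 14.1 J/K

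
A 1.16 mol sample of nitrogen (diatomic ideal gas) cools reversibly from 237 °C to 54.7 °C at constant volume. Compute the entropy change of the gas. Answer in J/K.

In kelvin: T₁ = 510.15 K, T₂ = 327.85 K. At constant volume, ΔS = nC_V ln(T₂/T₁) with C_V = 5R/2 = 20.79 J mol⁻¹ K⁻¹.
ΔS = 1.16 × 20.79 × ln(327.85/510.15) = -10.7 J/K.

ΔS = -10.7 J/K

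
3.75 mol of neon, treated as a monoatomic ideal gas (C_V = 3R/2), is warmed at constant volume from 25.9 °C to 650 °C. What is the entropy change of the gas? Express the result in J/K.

ΔS = 52.7 J/K

In kelvin: T₁ = 299.05 K, T₂ = 923.15 K. At constant volume, ΔS = nC_V ln(T₂/T₁) with C_V = 3R/2 = 12.47 J mol⁻¹ K⁻¹.
ΔS = 3.75 × 12.47 × ln(923.15/299.05) = 52.7 J/K.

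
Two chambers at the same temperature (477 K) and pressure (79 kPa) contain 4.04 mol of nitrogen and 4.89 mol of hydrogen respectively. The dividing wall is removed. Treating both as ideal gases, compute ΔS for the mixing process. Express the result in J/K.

ΔS_mix = 51.1 J/K

Mole fractions: x_A = 4.04/8.93 = 0.452, x_B = 0.548.
ΔS_mix = −R(n_A ln x_A + n_B ln x_B) = −8.314 × (4.04 ln 0.452 + 4.89 ln 0.548) = 51.1 J/K.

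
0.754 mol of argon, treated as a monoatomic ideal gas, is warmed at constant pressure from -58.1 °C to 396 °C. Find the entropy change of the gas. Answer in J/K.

ΔS = 17.8 J/K

In kelvin: T₁ = 215.05 K, T₂ = 669.15 K. At constant pressure, ΔS = nC_p ln(T₂/T₁) with C_p = 5R/2 = 20.79 J mol⁻¹ K⁻¹.
ΔS = 0.754 × 20.79 × ln(669.15/215.05) = 17.8 J/K.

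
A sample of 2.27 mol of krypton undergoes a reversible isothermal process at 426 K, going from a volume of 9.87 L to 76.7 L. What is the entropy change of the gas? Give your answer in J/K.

For an isothermal ideal gas ΔS_gas = nR ln(V₂/V₁) = 2.27 × 8.314 × ln(76.7/9.87) = 38.7 J/K.

ΔS_gas = 38.7 J/K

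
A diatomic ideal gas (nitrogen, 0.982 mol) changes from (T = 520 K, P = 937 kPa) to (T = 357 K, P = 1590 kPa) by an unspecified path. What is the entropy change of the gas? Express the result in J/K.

ΔS = -15.1 J/K

ΔS = nC_p ln(T₂/T₁) − nR ln(P₂/P₁), with C_p = 7R/2 = 29.1 J mol⁻¹ K⁻¹ for a diatomic ideal gas.
ΔS = 0.982 × [29.1 × ln(357/520) − 8.314 × ln(1590/937)] = -15.1 J/K.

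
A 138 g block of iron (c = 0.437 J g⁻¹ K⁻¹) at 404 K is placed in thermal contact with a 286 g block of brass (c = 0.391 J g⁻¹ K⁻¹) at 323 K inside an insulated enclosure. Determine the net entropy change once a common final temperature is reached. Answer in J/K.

ΔS_total = 1 J/K

Energy balance: T_f = (m₁c₁T₁ + m₂c₂T₂)/(m₁c₁ + m₂c₂) = 351.38 K.
ΔS₁ = m₁c₁ ln(T_f/T₁) = 60.306 × ln(351.38/404) = -8.416 J/K.
ΔS₂ = m₂c₂ ln(T_f/T₂) = 111.826 × ln(351.38/323) = 9.417 J/K.
ΔS_total = -8.416 + 9.417 = 1 J/K.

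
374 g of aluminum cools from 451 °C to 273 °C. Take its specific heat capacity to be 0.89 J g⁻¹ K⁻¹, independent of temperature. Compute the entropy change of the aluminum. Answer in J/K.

ΔS = -93.9 J/K

In kelvin: T₁ = 724.15 K, T₂ = 546.15 K. ΔS = ∫dQ_rev/T = m c ln(T₂/T₁) = 374 × 0.89 × ln(546.15/724.15) = -93.9 J/K.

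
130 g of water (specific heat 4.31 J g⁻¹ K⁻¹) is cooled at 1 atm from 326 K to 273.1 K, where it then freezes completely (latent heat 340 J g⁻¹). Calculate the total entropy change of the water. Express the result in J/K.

ΔS = -261 J/K

Cooling step: ΔS₁ = m c ln(T_tr/T_i) = 130 × 4.31 × ln(273.1/326) = -99.21 J/K.
Phase change: ΔS₂ = −mL/T_tr = −130 × 340 / 273.1 = -161.8 J/K.
ΔS_total = (-99.21) + (-161.8) = -261 J/K.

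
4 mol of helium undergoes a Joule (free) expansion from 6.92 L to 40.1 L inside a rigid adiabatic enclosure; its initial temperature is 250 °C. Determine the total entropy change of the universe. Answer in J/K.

ΔS_universe = 58.4 J/K

No heat is exchanged and no work is done, so the ideal-gas temperature stays constant.
Entropy is a state function; using a reversible isothermal path, ΔS_gas = nR ln(V₂/V₁) = 4 × 8.314 × ln(40.1/6.92) = 58.4 J/K.
The insulated surroundings exchange no heat, so ΔS_surr = 0 and ΔS_universe = ΔS_gas.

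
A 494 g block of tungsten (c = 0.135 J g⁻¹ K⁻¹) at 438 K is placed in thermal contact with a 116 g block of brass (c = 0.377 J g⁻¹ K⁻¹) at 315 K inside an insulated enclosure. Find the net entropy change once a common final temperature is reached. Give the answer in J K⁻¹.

ΔS_total = 1.4 J/K

Energy balance: T_f = (m₁c₁T₁ + m₂c₂T₂)/(m₁c₁ + m₂c₂) = 389.29 K.
ΔS₁ = m₁c₁ ln(T_f/T₁) = 66.69 × ln(389.29/438) = -7.863 J/K.
ΔS₂ = m₂c₂ ln(T_f/T₂) = 43.732 × ln(389.29/315) = 9.26 J/K.
ΔS_total = -7.863 + 9.26 = 1.4 J/K.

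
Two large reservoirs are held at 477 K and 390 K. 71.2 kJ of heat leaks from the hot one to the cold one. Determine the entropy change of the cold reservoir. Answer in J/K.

The cold reservoir gains heat Q, so ΔS_cold = +Q/T_C = 71200/390 = 183 J/K.

ΔS_cold = 183 J/K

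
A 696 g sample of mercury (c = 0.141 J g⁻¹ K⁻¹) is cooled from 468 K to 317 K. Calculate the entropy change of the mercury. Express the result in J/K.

ΔS = -38.2 J/K

ΔS = ∫dQ_rev/T = m c ln(T₂/T₁) = 696 × 0.141 × ln(317/468) = -38.2 J/K.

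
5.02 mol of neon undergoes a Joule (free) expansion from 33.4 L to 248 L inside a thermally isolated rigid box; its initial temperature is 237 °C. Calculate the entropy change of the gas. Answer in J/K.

No heat is exchanged and no work is done, so the ideal-gas temperature stays constant.
Entropy is a state function; using a reversible isothermal path, ΔS_gas = nR ln(V₂/V₁) = 5.02 × 8.314 × ln(248/33.4) = 83.7 J/K.

ΔS_gas = 83.7 J/K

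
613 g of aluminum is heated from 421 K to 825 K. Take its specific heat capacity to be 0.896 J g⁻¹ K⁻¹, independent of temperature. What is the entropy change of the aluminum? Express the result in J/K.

ΔS = 370 J/K

ΔS = ∫dQ_rev/T = m c ln(T₂/T₁) = 613 × 0.896 × ln(825/421) = 370 J/K.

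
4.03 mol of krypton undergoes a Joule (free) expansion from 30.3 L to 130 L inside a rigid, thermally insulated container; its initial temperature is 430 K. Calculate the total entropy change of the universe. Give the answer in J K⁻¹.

No heat is exchanged and no work is done, so the ideal-gas temperature stays constant.
Entropy is a state function; using a reversible isothermal path, ΔS_gas = nR ln(V₂/V₁) = 4.03 × 8.314 × ln(130/30.3) = 48.8 J/K.
The insulated surroundings exchange no heat, so ΔS_surr = 0 and ΔS_universe = ΔS_gas.

ΔS_universe = 48.8 J/K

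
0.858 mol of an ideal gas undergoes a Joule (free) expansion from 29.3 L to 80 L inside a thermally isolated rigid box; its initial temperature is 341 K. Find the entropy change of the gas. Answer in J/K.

For an ideal gas in free expansion Q = 0 and W = 0, so T is unchanged.
Entropy is a state function; using a reversible isothermal path, ΔS_gas = nR ln(V₂/V₁) = 0.858 × 8.314 × ln(80/29.3) = 7.17 J/K.

ΔS_gas = 7.17 J/K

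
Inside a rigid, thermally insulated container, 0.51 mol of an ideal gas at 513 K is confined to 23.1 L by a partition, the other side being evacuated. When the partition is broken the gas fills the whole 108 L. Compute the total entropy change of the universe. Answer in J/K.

No heat is exchanged and no work is done, so the ideal-gas temperature stays constant.
Entropy is a state function; using a reversible isothermal path, ΔS_gas = nR ln(V₂/V₁) = 0.51 × 8.314 × ln(108/23.1) = 6.54 J/K.
The insulated surroundings exchange no heat, so ΔS_surr = 0 and ΔS_universe = ΔS_gas.

ΔS_universe = 6.54 J/K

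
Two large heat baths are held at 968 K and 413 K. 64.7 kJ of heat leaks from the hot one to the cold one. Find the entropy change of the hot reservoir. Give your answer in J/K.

The hot reservoir loses heat Q, so ΔS_hot = −Q/T_H = −64700/968 = -66.8 J/K.

ΔS_hot = -66.8 J/K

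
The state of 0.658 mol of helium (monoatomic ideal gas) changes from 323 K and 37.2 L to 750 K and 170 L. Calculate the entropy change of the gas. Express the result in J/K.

ΔS = 15.2 J/K

Entropy is a state function: ΔS = nC_V ln(T₂/T₁) + nR ln(V₂/V₁), with C_V = 3R/2 = 12.47 J mol⁻¹ K⁻¹ for a monoatomic ideal gas.
ΔS = 0.658 × [12.47 × ln(750/323) + 8.314 × ln(170/37.2)] = 15.2 J/K.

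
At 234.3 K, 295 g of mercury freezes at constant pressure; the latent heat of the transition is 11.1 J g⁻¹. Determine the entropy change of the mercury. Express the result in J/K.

ΔS = -14 J/K

Heat released by the substance: Q = −mL = −295 × 11.1 = −3274.5 J.
At constant T, ΔS = Q_rev/T = −3274.5 / 234.3 = -14 J/K.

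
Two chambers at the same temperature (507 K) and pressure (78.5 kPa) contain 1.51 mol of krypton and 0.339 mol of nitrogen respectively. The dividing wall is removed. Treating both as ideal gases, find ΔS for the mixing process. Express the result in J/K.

ΔS_mix = 7.32 J/K

Mole fractions: x_A = 1.51/1.85 = 0.817, x_B = 0.183.
ΔS_mix = −R(n_A ln x_A + n_B ln x_B) = −8.314 × (1.51 ln 0.817 + 0.339 ln 0.183) = 7.32 J/K.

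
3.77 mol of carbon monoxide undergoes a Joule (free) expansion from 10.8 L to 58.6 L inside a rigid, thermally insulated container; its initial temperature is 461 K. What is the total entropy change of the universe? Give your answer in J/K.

For an ideal gas in free expansion Q = 0 and W = 0, so T is unchanged.
Entropy is a state function; using a reversible isothermal path, ΔS_gas = nR ln(V₂/V₁) = 3.77 × 8.314 × ln(58.6/10.8) = 53 J/K.
The insulated surroundings exchange no heat, so ΔS_surr = 0 and ΔS_universe = ΔS_gas.

ΔS_universe = 53 J/K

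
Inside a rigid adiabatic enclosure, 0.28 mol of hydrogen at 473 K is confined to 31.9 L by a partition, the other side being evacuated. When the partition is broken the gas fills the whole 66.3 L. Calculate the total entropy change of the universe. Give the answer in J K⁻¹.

For an ideal gas in free expansion Q = 0 and W = 0, so T is unchanged.
Entropy is a state function; using a reversible isothermal path, ΔS_gas = nR ln(V₂/V₁) = 0.28 × 8.314 × ln(66.3/31.9) = 1.7 J/K.
The insulated surroundings exchange no heat, so ΔS_surr = 0 and ΔS_universe = ΔS_gas.

ΔS_universe = 1.7 J/K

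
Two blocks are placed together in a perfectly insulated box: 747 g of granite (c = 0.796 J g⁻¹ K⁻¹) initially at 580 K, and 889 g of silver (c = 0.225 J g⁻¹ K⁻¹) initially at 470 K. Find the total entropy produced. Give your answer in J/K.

ΔS_total = 3.19 J/K

Energy balance: T_f = (m₁c₁T₁ + m₂c₂T₂)/(m₁c₁ + m₂c₂) = 552.31 K.
ΔS₁ = m₁c₁ ln(T_f/T₁) = 594.612 × ln(552.31/580) = -29.09 J/K.
ΔS₂ = m₂c₂ ln(T_f/T₂) = 200.025 × ln(552.31/470) = 32.28 J/K.
ΔS_total = -29.09 + 32.28 = 3.19 J/K.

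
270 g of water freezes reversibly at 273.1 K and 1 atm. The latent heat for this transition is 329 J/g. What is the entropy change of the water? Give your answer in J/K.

Heat released by the substance: Q = −mL = −270 × 329 = −88830 J.
At constant T, ΔS = Q_rev/T = −88830 / 273.1 = -325 J/K.

ΔS = -325 J/K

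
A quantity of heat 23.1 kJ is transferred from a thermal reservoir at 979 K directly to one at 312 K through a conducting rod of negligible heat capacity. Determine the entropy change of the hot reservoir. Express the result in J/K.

The hot reservoir loses heat Q, so ΔS_hot = −Q/T_H = −23100/979 = -23.6 J/K.

ΔS_hot = -23.6 J/K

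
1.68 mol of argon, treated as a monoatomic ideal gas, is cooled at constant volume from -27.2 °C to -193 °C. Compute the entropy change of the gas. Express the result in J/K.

ΔS = -23.5 J/K

In kelvin: T₁ = 245.95 K, T₂ = 80.15 K. At constant volume, ΔS = nC_V ln(T₂/T₁) with C_V = 3R/2 = 12.47 J mol⁻¹ K⁻¹.
ΔS = 1.68 × 12.47 × ln(80.15/245.95) = -23.5 J/K.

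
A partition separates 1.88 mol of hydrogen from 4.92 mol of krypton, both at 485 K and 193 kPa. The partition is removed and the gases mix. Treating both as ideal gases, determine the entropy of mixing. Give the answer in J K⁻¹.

ΔS_mix = 33.3 J/K

Mole fractions: x_A = 1.88/6.8 = 0.276, x_B = 0.724.
ΔS_mix = −R(n_A ln x_A + n_B ln x_B) = −8.314 × (1.88 ln 0.276 + 4.92 ln 0.724) = 33.3 J/K.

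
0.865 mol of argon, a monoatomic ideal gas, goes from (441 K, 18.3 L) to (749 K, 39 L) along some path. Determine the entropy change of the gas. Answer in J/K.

ΔS = 11.2 J/K

Entropy is a state function: ΔS = nC_V ln(T₂/T₁) + nR ln(V₂/V₁), with C_V = 3R/2 = 12.47 J mol⁻¹ K⁻¹ for a monoatomic ideal gas.
ΔS = 0.865 × [12.47 × ln(749/441) + 8.314 × ln(39/18.3)] = 11.2 J/K.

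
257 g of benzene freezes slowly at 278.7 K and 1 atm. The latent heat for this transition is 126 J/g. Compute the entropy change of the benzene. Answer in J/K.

Heat released by the substance: Q = −mL = −257 × 126 = −32382 J.
At constant T, ΔS = Q_rev/T = −32382 / 278.7 = -116 J/K.

ΔS = -116 J/K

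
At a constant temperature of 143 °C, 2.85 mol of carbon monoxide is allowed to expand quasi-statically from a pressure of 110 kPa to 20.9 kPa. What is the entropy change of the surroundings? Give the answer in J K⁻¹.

ΔS_surr = -39.4 J/K

For an isothermal ideal gas ΔS_gas = nR ln(P₁/P₂) = 2.85 × 8.314 × ln(110/20.9) = 39.4 J/K.
The process is reversible, so ΔS_surr = −ΔS_gas = -39.4 J/K and ΔS_universe = 0.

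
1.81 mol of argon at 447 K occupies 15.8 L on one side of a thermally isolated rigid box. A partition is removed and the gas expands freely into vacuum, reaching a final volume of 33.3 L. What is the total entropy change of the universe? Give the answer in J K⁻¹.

For an ideal gas in free expansion Q = 0 and W = 0, so T is unchanged.
Entropy is a state function; using a reversible isothermal path, ΔS_gas = nR ln(V₂/V₁) = 1.81 × 8.314 × ln(33.3/15.8) = 11.2 J/K.
The insulated surroundings exchange no heat, so ΔS_surr = 0 and ΔS_universe = ΔS_gas.

ΔS_universe = 11.2 J/K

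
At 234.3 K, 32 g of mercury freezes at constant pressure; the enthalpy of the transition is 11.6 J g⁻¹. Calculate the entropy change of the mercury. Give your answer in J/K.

ΔS = -1.58 J/K

Heat released by the substance: Q = −mL = −32 × 11.6 = −371.2 J.
At constant T, ΔS = Q_rev/T = −371.2 / 234.3 = -1.58 J/K.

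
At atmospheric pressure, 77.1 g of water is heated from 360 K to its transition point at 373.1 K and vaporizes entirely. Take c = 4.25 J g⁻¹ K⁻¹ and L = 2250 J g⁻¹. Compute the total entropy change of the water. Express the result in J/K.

ΔS = 477 J/K

Warming step: ΔS₁ = m c ln(T_tr/T_i) = 77.1 × 4.25 × ln(373.1/360) = 11.71 J/K.
Phase change: ΔS₂ = +mL/T_tr = 77.1 × 2250 / 373.1 = 465 J/K.
ΔS_total = (11.71) + (465) = 477 J/K.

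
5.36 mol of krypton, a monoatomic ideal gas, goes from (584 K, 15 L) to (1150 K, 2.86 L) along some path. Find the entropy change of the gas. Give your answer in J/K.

ΔS = -28.6 J/K

Entropy is a state function: ΔS = nC_V ln(T₂/T₁) + nR ln(V₂/V₁), with C_V = 3R/2 = 12.47 J mol⁻¹ K⁻¹ for a monoatomic ideal gas.
ΔS = 5.36 × [12.47 × ln(1150/584) + 8.314 × ln(2.86/15)] = -28.6 J/K.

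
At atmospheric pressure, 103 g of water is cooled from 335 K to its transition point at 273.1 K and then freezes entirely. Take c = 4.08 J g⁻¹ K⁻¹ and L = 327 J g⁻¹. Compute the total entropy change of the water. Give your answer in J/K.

Cooling step: ΔS₁ = m c ln(T_tr/T_i) = 103 × 4.08 × ln(273.1/335) = -85.85 J/K.
Phase change: ΔS₂ = −mL/T_tr = −103 × 327 / 273.1 = -123.3 J/K.
ΔS_total = (-85.85) + (-123.3) = -209 J/K.

ΔS = -209 J/K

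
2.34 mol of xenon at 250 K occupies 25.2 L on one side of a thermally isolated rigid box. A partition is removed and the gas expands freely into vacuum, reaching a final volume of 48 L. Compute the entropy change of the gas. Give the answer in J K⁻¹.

ΔS_gas = 12.5 J/K

No heat is exchanged and no work is done, so the ideal-gas temperature stays constant.
Entropy is a state function; using a reversible isothermal path, ΔS_gas = nR ln(V₂/V₁) = 2.34 × 8.314 × ln(48/25.2) = 12.5 J/K.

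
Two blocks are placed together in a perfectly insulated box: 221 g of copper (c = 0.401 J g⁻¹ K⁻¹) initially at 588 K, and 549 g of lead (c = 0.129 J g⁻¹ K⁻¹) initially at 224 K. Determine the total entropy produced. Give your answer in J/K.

Energy balance: T_f = (m₁c₁T₁ + m₂c₂T₂)/(m₁c₁ + m₂c₂) = 426.32 K.
ΔS₁ = m₁c₁ ln(T_f/T₁) = 88.621 × ln(426.32/588) = -28.5 J/K.
ΔS₂ = m₂c₂ ln(T_f/T₂) = 70.821 × ln(426.32/224) = 45.58 J/K.
ΔS_total = -28.5 + 45.58 = 17.1 J/K.

ΔS_total = 17.1 J/K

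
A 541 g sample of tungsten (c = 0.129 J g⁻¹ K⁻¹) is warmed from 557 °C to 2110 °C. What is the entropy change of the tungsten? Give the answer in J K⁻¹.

ΔS = 73.6 J/K

In kelvin: T₁ = 830.15 K, T₂ = 2383.15 K. ΔS = ∫dQ_rev/T = m c ln(T₂/T₁) = 541 × 0.129 × ln(2383.15/830.15) = 73.6 J/K.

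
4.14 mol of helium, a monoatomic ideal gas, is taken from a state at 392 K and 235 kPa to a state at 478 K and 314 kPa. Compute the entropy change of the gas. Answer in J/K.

ΔS = nC_p ln(T₂/T₁) − nR ln(P₂/P₁), with C_p = 5R/2 = 20.79 J mol⁻¹ K⁻¹ for a monoatomic ideal gas.
ΔS = 4.14 × [20.79 × ln(478/392) − 8.314 × ln(314/235)] = 7.09 J/K.

ΔS = 7.09 J/K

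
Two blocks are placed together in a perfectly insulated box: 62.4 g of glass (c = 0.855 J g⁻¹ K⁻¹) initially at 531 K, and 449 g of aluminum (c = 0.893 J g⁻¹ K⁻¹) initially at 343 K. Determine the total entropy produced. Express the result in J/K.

Energy balance: T_f = (m₁c₁T₁ + m₂c₂T₂)/(m₁c₁ + m₂c₂) = 365.08 K.
ΔS₁ = m₁c₁ ln(T_f/T₁) = 53.352 × ln(365.08/531) = -19.99 J/K.
ΔS₂ = m₂c₂ ln(T_f/T₂) = 400.957 × ln(365.08/343) = 25.01 J/K.
ΔS_total = -19.99 + 25.01 = 5.02 J/K.

ΔS_total = 5.02 J/K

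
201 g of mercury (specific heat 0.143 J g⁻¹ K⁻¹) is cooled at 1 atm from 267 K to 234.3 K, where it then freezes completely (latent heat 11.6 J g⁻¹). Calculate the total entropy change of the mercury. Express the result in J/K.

ΔS = -13.7 J/K

Cooling step: ΔS₁ = m c ln(T_tr/T_i) = 201 × 0.143 × ln(234.3/267) = -3.755 J/K.
Phase change: ΔS₂ = −mL/T_tr = −201 × 11.6 / 234.3 = -9.951 J/K.
ΔS_total = (-3.755) + (-9.951) = -13.7 J/K.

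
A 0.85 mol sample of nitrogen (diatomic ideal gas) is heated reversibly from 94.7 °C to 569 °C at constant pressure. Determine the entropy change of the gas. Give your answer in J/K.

ΔS = 20.5 J/K

In kelvin: T₁ = 367.85 K, T₂ = 842.15 K. At constant pressure, ΔS = nC_p ln(T₂/T₁) with C_p = 7R/2 = 29.1 J mol⁻¹ K⁻¹.
ΔS = 0.85 × 29.1 × ln(842.15/367.85) = 20.5 J/K.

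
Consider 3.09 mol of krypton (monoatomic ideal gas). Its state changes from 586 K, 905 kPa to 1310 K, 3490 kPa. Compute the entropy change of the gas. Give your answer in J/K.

ΔS = nC_p ln(T₂/T₁) − nR ln(P₂/P₁), with C_p = 5R/2 = 20.79 J mol⁻¹ K⁻¹ for a monoatomic ideal gas.
ΔS = 3.09 × [20.79 × ln(1310/586) − 8.314 × ln(3490/905)] = 17 J/K.

ΔS = 17 J/K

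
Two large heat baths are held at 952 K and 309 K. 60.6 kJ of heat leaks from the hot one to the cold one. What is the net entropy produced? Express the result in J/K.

ΔS_total = 132 J/K

ΔS_hot = −Q/T_H = −60600/952 = -63.66 J/K and ΔS_cold = +Q/T_C = 60600/309 = 196.1 J/K.
ΔS_total = -63.66 + 196.1 = 132 J/K, positive as the second law requires.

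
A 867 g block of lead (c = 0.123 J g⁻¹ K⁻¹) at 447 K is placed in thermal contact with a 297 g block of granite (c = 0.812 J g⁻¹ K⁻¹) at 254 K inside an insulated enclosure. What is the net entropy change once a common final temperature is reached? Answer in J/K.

Energy balance: T_f = (m₁c₁T₁ + m₂c₂T₂)/(m₁c₁ + m₂c₂) = 313.18 K.
ΔS₁ = m₁c₁ ln(T_f/T₁) = 106.641 × ln(313.18/447) = -37.94 J/K.
ΔS₂ = m₂c₂ ln(T_f/T₂) = 241.164 × ln(313.18/254) = 50.51 J/K.
ΔS_total = -37.94 + 50.51 = 12.6 J/K.

ΔS_total = 12.6 J/K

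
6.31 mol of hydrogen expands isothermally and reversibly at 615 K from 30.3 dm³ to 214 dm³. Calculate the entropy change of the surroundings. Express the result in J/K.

ΔS_surr = -103 J/K

For an isothermal ideal gas ΔS_gas = nR ln(V₂/V₁) = 6.31 × 8.314 × ln(214/30.3) = 103 J/K.
The process is reversible, so ΔS_surr = −ΔS_gas = -103 J/K and ΔS_universe = 0.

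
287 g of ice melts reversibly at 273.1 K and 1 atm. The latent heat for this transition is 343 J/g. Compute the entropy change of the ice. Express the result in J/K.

ΔS = 360 J/K

Heat absorbed by the substance: Q = mL = 287 × 343 = 98441 J.
At constant T, ΔS = Q_rev/T = 98441 / 273.1 = 360 J/K.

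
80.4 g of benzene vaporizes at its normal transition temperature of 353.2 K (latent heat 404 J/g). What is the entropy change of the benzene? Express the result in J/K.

Heat absorbed by the substance: Q = mL = 80.4 × 404 = 32481.6 J.
At constant T, ΔS = Q_rev/T = 32481.6 / 353.2 = 92 J/K.

ΔS = 92 J/K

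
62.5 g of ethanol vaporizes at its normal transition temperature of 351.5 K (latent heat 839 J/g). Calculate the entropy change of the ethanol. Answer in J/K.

ΔS = 149 J/K

Heat absorbed by the substance: Q = mL = 62.5 × 839 = 52437.5 J.
At constant T, ΔS = Q_rev/T = 52437.5 / 351.5 = 149 J/K.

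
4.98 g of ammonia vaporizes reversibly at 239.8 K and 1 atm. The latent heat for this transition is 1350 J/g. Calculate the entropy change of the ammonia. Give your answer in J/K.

ΔS = 28 J/K

Heat absorbed by the substance: Q = mL = 4.98 × 1350 = 6723 J.
At constant T, ΔS = Q_rev/T = 6723 / 239.8 = 28 J/K.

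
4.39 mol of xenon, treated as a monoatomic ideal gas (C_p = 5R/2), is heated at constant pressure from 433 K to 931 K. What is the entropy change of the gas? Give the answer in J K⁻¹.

At constant pressure, ΔS = nC_p ln(T₂/T₁) with C_p = 5R/2 = 20.79 J mol⁻¹ K⁻¹.
ΔS = 4.39 × 20.79 × ln(931/433) = 69.9 J/K.

ΔS = 69.9 J/K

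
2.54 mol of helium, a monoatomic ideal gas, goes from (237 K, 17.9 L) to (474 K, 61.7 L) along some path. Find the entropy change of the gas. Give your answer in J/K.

ΔS = 48.1 J/K

Entropy is a state function: ΔS = nC_V ln(T₂/T₁) + nR ln(V₂/V₁), with C_V = 3R/2 = 12.47 J mol⁻¹ K⁻¹ for a monoatomic ideal gas.
ΔS = 2.54 × [12.47 × ln(474/237) + 8.314 × ln(61.7/17.9)] = 48.1 J/K.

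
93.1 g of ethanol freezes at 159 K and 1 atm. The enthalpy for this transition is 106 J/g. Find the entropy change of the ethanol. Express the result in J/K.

ΔS = -62.1 J/K

Heat released by the substance: Q = −mL = −93.1 × 106 = −9868.6 J.
At constant T, ΔS = Q_rev/T = −9868.6 / 159 = -62.1 J/K.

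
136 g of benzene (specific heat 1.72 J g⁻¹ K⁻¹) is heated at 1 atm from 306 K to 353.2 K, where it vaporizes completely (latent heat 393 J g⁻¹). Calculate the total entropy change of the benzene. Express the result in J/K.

Warming step: ΔS₁ = m c ln(T_tr/T_i) = 136 × 1.72 × ln(353.2/306) = 33.56 J/K.
Phase change: ΔS₂ = +mL/T_tr = 136 × 393 / 353.2 = 151.3 J/K.
ΔS_total = (33.56) + (151.3) = 185 J/K.

ΔS = 185 J/K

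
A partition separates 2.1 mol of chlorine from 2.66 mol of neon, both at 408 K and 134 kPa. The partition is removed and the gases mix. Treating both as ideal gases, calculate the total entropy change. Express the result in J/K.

ΔS_mix = 27.2 J/K

Mole fractions: x_A = 2.1/4.76 = 0.441, x_B = 0.559.
ΔS_mix = −R(n_A ln x_A + n_B ln x_B) = −8.314 × (2.1 ln 0.441 + 2.66 ln 0.559) = 27.2 J/K.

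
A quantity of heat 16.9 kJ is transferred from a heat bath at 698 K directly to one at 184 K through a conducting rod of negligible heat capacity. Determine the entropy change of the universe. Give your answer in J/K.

ΔS_hot = −Q/T_H = −16900/698 = -24.21 J/K and ΔS_cold = +Q/T_C = 16900/184 = 91.85 J/K.
ΔS_total = -24.21 + 91.85 = 67.6 J/K, positive as the second law requires.

ΔS_total = 67.6 J/K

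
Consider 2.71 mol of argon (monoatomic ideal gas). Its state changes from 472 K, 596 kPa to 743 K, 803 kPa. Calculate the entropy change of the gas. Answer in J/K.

ΔS = 18.8 J/K

ΔS = nC_p ln(T₂/T₁) − nR ln(P₂/P₁), with C_p = 5R/2 = 20.79 J mol⁻¹ K⁻¹ for a monoatomic ideal gas.
ΔS = 2.71 × [20.79 × ln(743/472) − 8.314 × ln(803/596)] = 18.8 J/K.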